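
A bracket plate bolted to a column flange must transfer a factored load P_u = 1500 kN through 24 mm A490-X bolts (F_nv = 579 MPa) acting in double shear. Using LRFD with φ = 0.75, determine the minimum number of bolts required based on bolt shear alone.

4 bolts

A_b = π·24²/4 = 452.4 mm².
Per-bolt design strength φR_n = 0.75 × 579 × 452.4 × 2 / 1000 = 392.9 kN.
n ≥ 1500 / 392.9 = 3.818 → use 4 bolts.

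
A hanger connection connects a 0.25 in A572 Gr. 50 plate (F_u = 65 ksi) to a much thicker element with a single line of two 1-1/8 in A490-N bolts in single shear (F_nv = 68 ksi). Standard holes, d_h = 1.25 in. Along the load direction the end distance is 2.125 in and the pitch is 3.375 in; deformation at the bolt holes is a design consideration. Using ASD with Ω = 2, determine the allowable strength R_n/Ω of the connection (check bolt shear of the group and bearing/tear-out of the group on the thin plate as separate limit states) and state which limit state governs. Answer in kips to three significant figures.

35.3 kips (bearing governs)

Bolt shear: A_b = π·1.125²/4 = 0.994 in²; R_n = 68 × 0.994 × 2 × 1 = 135.2 kips → 135.2 / 2 = 67.6 kips.
Bearing (1.2 l_c t F_u ≤ 2.4 d t F_u): upper limit = 2.4·1.125·0.25·65 = 43.87 kips.
  Edge l_c = 2.125 − 1.25/2 = 1.5 → r_n = 29.25 kips; interior l_c = 3.375 − 1.25 = 2.125 → r_n = 41.44 kips.
  R_n,bearing = 1·29.25 + 1·41.44 = 70.69 kips → 70.69 / 2 = 35.3 kips.
Bearing governs: 35.3 kips.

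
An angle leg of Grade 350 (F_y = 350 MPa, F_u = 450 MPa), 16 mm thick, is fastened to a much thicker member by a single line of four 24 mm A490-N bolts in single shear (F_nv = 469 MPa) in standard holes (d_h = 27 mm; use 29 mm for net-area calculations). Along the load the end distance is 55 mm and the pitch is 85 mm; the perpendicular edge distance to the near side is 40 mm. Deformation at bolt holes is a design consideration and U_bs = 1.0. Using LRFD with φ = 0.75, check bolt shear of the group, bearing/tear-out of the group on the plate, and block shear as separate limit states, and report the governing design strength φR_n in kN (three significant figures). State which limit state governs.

637 kN (bolt shear governs)

Bolt shear: A_b = π·24²/4 = 452.4 mm²; R_n = 469 × 452.4 × 4 × 1 / 1000 = 848.7 kN → 0.75 × 848.7 = 637 kN.
Bearing: edge l_c = 41.5, r_n = 358.6 kN; interior l_c = 58, r_n = 414.7 kN; R_n = 358.6 + 3·414.7 = 1603 kN → 1200 kN.
Block shear: A_gv = 4960, A_nv = 3336, A_nt = 408 mm²; R_n = min(0.6F_uA_nv, 0.6F_yA_gv) + U_bs·F_u·A_nt = 1084 kN → 813 kN.
Bolt shear governs: 637 kN.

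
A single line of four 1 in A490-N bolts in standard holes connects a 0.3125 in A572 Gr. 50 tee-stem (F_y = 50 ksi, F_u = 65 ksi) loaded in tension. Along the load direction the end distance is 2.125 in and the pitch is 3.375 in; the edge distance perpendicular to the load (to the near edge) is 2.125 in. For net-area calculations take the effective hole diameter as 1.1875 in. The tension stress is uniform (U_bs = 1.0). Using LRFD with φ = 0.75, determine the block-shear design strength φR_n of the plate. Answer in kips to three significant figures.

97.3 kips

Shear plane L_v = 2.125 + 3·3.375 = 12.25 in; A_gv = 12.25 × 0.3125 = 3.828 in².
A_nv = (12.25 − 3.5·1.1875) × 0.3125 = 2.529 in².
A_nt = (2.125 − 0.5·1.1875) × 0.3125 = 0.4785 in².
0.6 F_u A_nv = 98.64 kips; 0.6 F_y A_gv = 114.8 kips → shear rupture governs the shear term.
R_n = 98.64 + 1.0 × 65 × 0.4785 = 129.7 kips.
Design strength φR_n = 0.75 × 129.7 = 97.3 kips.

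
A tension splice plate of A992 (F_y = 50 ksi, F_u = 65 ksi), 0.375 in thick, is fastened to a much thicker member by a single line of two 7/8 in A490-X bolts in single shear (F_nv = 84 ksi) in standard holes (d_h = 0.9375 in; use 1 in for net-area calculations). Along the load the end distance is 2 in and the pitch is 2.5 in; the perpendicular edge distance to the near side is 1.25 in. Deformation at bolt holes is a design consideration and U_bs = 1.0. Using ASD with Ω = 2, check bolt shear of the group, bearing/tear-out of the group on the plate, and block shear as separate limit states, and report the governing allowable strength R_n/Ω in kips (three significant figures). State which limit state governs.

31.1 kips (block shear governs)

Bolt shear: A_b = π·0.875²/4 = 0.6013 in²; R_n = 84 × 0.6013 × 2 × 1 = 101 kips → 101 / 2 = 50.5 kips.
Bearing: edge l_c = 1.531, r_n = 44.79 kips; interior l_c = 1.562, r_n = 45.7 kips; R_n = 44.79 + 1·45.7 = 90.49 kips → 45.2 kips.
Block shear: A_gv = 1.688, A_nv = 1.125, A_nt = 0.2812 in²; R_n = min(0.6F_uA_nv, 0.6F_yA_gv) + U_bs·F_u·A_nt = 62.16 kips → 31.1 kips.
Block shear governs: 31.1 kips.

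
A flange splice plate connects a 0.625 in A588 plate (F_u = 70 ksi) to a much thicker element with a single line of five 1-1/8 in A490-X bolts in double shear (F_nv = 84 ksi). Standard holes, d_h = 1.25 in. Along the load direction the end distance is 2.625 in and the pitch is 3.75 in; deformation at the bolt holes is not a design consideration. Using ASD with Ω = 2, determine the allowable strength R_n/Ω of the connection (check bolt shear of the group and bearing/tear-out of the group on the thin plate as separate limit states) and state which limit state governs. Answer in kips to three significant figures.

361 kips (bearing governs)

Bolt shear: A_b = π·1.125²/4 = 0.994 in²; R_n = 84 × 0.994 × 5 × 2 = 835 kips → 835 / 2 = 417 kips.
Bearing (1.5 l_c t F_u ≤ 3.0 d t F_u): upper limit = 3.0·1.125·0.625·70 = 147.7 kips.
  Edge l_c = 2.625 − 1.25/2 = 2 → r_n = 131.2 kips; interior l_c = 3.75 − 1.25 = 2.5 → r_n = 147.7 kips.
  R_n,bearing = 1·131.2 + 4·147.7 = 721.9 kips → 721.9 / 2 = 361 kips.
Bearing governs: 361 kips.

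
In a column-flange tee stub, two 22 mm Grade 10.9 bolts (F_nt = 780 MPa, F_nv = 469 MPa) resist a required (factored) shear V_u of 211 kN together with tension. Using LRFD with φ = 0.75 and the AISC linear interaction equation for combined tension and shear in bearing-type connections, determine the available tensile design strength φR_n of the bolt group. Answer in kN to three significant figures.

227 kN

A_b = π·22²/4 = 380.1 mm²; f_rv = 211 × 1000 / (2 × 380.1) = 277.5 MPa.
F'_nt = 1.3 F_nt − (F_nt / φF_nv) f_rv = 1.3·780 − (780/(0.75·469))·277.5 = 398.6 MPa, capped at F_nt → F'_nt = 398.6 MPa.
R_n = F'_nt · A_b · n = 398.6 × 380.1 × 2 / 1000 = 303 kN.
Design strength φR_n = 0.75 × 303 = 227 kN.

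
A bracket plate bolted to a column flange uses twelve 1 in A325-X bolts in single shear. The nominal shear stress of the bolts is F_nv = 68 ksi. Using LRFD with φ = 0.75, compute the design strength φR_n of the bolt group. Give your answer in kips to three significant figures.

A_b = π × 1² / 4 = 0.7854 in².
R_n = F_nv · A_b · n · n_s = 68 × 0.7854 × 12 × 1 = 640.9 kips.
Design strength φR_n = 0.75 × 640.9 = 481 kips.

481 kips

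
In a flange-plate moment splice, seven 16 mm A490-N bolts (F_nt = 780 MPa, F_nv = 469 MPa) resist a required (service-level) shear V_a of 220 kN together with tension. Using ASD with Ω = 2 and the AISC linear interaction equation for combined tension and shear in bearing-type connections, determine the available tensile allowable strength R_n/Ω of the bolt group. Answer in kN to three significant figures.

A_b = π·16²/4 = 201.1 mm²; f_rv = 220 × 1000 / (7 × 201.1) = 156.3 MPa.
F'_nt = 1.3 F_nt − (Ω F_nt / F_nv) f_rv = 1.3·780 − (2·780/469)·156.3 = 494.1 MPa, capped at F_nt → F'_nt = 494.1 MPa.
R_n = F'_nt · A_b · n = 494.1 × 201.1 × 7 / 1000 = 695.4 kN.
Allowable strength R_n/Ω = 695.4 / 2 = 348 kN.

348 kN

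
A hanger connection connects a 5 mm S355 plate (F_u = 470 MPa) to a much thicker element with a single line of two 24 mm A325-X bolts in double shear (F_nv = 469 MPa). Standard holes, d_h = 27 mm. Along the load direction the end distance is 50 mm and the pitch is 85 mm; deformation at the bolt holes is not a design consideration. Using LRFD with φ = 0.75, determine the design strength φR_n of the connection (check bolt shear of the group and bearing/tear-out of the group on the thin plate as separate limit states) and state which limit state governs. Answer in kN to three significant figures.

223 kN (bearing governs)

Bolt shear: A_b = π·24²/4 = 452.4 mm²; R_n = 469 × 452.4 × 2 × 2 / 1000 = 848.7 kN → 0.75 × 848.7 = 637 kN.
Bearing (1.5 l_c t F_u ≤ 3.0 d t F_u): upper limit = 3.0·24·5·470 / 1000 = 169.2 kN.
  Edge l_c = 50 − 27/2 = 36.5 → r_n = 128.7 kN; interior l_c = 85 − 27 = 58 → r_n = 169.2 kN.
  R_n,bearing = 1·128.7 + 1·169.2 = 297.9 kN → 0.75 × 297.9 = 223 kN.
Bearing governs: 223 kN.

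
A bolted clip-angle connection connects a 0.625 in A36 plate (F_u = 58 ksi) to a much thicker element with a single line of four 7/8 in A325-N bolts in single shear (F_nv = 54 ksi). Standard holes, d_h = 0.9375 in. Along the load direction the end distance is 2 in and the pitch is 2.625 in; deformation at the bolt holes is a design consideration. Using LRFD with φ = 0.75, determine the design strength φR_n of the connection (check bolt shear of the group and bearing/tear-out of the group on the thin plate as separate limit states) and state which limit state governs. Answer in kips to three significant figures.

Bolt shear: A_b = π·0.875²/4 = 0.6013 in²; R_n = 54 × 0.6013 × 4 × 1 = 129.9 kips → 0.75 × 129.9 = 97.4 kips.
Bearing (1.2 l_c t F_u ≤ 2.4 d t F_u): upper limit = 2.4·0.875·0.625·58 = 76.12 kips.
  Edge l_c = 2 − 0.9375/2 = 1.531 → r_n = 66.61 kips; interior l_c = 2.625 − 0.9375 = 1.688 → r_n = 73.41 kips.
  R_n,bearing = 1·66.61 + 3·73.41 = 286.8 kips → 0.75 × 286.8 = 215 kips.
Bolt shear governs: 97.4 kips.

97.4 kips (bolt shear governs)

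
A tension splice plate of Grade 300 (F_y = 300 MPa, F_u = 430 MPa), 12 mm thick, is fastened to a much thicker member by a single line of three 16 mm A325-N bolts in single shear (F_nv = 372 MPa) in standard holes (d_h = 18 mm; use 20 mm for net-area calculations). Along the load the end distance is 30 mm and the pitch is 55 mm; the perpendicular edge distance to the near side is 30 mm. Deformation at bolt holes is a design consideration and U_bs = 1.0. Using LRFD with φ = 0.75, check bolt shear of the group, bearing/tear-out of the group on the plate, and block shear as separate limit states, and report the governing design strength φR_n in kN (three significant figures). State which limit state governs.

Bolt shear: A_b = π·16²/4 = 201.1 mm²; R_n = 372 × 201.1 × 3 × 1 / 1000 = 224.4 kN → 0.75 × 224.4 = 168 kN.
Bearing: edge l_c = 21, r_n = 130 kN; interior l_c = 37, r_n = 198.1 kN; R_n = 130 + 2·198.1 = 526.3 kN → 395 kN.
Block shear: A_gv = 1680, A_nv = 1080, A_nt = 240 mm²; R_n = min(0.6F_uA_nv, 0.6F_yA_gv) + U_bs·F_u·A_nt = 381.8 kN → 286 kN.
Bolt shear governs: 168 kN.

168 kN (bolt shear governs)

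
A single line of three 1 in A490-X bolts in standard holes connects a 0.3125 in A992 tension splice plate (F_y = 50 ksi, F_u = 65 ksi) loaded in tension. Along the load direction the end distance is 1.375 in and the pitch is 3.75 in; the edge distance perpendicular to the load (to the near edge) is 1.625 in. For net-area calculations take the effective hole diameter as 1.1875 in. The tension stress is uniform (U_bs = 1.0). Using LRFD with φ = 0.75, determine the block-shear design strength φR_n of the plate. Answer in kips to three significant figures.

69.7 kips

Shear plane L_v = 1.375 + 2·3.75 = 8.875 in; A_gv = 8.875 × 0.3125 = 2.773 in².
A_nv = (8.875 − 2.5·1.1875) × 0.3125 = 1.846 in².
A_nt = (1.625 − 0.5·1.1875) × 0.3125 = 0.3223 in².
0.6 F_u A_nv = 71.98 kips; 0.6 F_y A_gv = 83.2 kips → shear rupture governs the shear term.
R_n = 71.98 + 1.0 × 65 × 0.3223 = 92.93 kips.
Design strength φR_n = 0.75 × 92.93 = 69.7 kips.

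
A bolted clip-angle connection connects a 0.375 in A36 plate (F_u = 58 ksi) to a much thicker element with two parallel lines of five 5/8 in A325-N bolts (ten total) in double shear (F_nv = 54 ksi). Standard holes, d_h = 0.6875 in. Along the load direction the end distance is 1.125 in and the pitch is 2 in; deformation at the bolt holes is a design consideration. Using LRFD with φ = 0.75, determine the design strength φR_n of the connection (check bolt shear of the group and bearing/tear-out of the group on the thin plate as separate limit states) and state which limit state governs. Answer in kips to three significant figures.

Bolt shear: A_b = π·0.625²/4 = 0.3068 in²; R_n = 54 × 0.3068 × 10 × 2 = 331.3 kips → 0.75 × 331.3 = 249 kips.
Bearing (1.2 l_c t F_u ≤ 2.4 d t F_u): upper limit = 2.4·0.625·0.375·58 = 32.62 kips.
  Edge l_c = 1.125 − 0.6875/2 = 0.7812 → r_n = 20.39 kips; interior l_c = 2 − 0.6875 = 1.312 → r_n = 32.62 kips.
  R_n,bearing = 2·20.39 + 8·32.62 = 301.8 kips → 0.75 × 301.8 = 226 kips.
Bearing governs: 226 kips.

226 kips (bearing governs)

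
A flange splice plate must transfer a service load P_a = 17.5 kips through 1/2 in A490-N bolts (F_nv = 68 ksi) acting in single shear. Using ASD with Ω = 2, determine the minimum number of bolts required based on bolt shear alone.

3 bolts

A_b = π·0.5²/4 = 0.1963 in².
Per-bolt allowable strength R_n/Ω = 68 × 0.1963 × 1 / 2 = 6.676 kips.
n ≥ 17.5 / 6.676 = 2.621 → use 3 bolts.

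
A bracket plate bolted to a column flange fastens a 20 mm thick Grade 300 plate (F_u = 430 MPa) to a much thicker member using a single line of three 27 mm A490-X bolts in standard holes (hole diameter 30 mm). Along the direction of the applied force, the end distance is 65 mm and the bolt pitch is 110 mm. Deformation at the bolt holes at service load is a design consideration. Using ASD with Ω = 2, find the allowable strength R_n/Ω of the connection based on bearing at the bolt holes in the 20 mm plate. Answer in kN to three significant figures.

815 kN

Per bolt r_n = 1.2 l_c t F_u ≤ 2.4 d t F_u; upper limit = 2.4 × 27 × 20 × 430 / 1000 = 557.3 kN.
Edge bolt: l_c = 65 − 30/2 = 50 mm → 1.2 × 50 × 20 × 430 / 1000 = 516 → r_n = 516 kN.
Interior bolts: l_c = 110 − 30 = 80 mm → 1.2 × 80 × 20 × 430 / 1000 = 825.6 → r_n = 557.3 kN.
R_n = 1 × 516 + 2 × 557.3 = 1631 kN.
Allowable strength R_n/Ω = 1631 / 2 = 815 kN.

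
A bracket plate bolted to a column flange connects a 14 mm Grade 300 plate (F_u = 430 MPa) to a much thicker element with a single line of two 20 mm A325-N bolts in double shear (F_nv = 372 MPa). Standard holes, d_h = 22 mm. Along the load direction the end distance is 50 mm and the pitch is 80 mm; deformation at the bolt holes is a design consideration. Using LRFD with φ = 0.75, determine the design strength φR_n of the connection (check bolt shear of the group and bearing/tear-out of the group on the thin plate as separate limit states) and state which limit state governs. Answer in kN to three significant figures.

351 kN (bolt shear governs)

Bolt shear: A_b = π·20²/4 = 314.2 mm²; R_n = 372 × 314.2 × 2 × 2 / 1000 = 467.5 kN → 0.75 × 467.5 = 351 kN.
Bearing (1.2 l_c t F_u ≤ 2.4 d t F_u): upper limit = 2.4·20·14·430 / 1000 = 289 kN.
  Edge l_c = 50 − 22/2 = 39 → r_n = 281.7 kN; interior l_c = 80 − 22 = 58 → r_n = 289 kN.
  R_n,bearing = 1·281.7 + 1·289 = 570.7 kN → 0.75 × 570.7 = 428 kN.
Bolt shear governs: 351 kN.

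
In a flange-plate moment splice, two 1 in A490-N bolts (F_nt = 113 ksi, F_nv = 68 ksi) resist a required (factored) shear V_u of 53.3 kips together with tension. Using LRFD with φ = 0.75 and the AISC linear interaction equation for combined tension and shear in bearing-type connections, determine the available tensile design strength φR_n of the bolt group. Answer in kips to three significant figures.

84.5 kips

A_b = π·1²/4 = 0.7854 in²; f_rv = 53.3 / (2 × 0.7854) = 33.93 ksi.
F'_nt = 1.3 F_nt − (F_nt / φF_nv) f_rv = 1.3·113 − (113/(0.75·68))·33.93 = 71.72 ksi, capped at F_nt → F'_nt = 71.72 ksi.
R_n = F'_nt · A_b · n = 71.72 × 0.7854 × 2 = 112.7 kips.
Design strength φR_n = 0.75 × 112.7 = 84.5 kips.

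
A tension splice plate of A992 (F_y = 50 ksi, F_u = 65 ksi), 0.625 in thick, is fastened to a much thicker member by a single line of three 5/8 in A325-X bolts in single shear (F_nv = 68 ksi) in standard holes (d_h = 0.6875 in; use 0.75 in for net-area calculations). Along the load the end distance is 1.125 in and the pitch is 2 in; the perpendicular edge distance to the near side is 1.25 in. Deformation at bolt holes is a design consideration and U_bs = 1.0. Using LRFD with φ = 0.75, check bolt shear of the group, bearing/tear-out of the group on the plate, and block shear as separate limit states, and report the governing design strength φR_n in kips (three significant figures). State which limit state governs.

Bolt shear: A_b = π·0.625²/4 = 0.3068 in²; R_n = 68 × 0.3068 × 3 × 1 = 62.59 kips → 0.75 × 62.59 = 46.9 kips.
Bearing: edge l_c = 0.7812, r_n = 38.09 kips; interior l_c = 1.312, r_n = 60.94 kips; R_n = 38.09 + 2·60.94 = 160 kips → 120 kips.
Block shear: A_gv = 3.203, A_nv = 2.031, A_nt = 0.5469 in²; R_n = min(0.6F_uA_nv, 0.6F_yA_gv) + U_bs·F_u·A_nt = 114.8 kips → 86.1 kips.
Bolt shear governs: 46.9 kips.

46.9 kips (bolt shear governs)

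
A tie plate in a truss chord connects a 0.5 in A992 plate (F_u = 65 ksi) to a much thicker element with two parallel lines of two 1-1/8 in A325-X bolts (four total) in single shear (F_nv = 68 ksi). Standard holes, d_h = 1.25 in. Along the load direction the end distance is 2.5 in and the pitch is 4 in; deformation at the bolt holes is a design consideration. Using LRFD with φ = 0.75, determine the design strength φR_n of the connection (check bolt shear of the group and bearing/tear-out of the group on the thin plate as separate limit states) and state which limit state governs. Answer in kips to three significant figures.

Bolt shear: A_b = π·1.125²/4 = 0.994 in²; R_n = 68 × 0.994 × 4 × 1 = 270.4 kips → 0.75 × 270.4 = 203 kips.
Bearing (1.2 l_c t F_u ≤ 2.4 d t F_u): upper limit = 2.4·1.125·0.5·65 = 87.75 kips.
  Edge l_c = 2.5 − 1.25/2 = 1.875 → r_n = 73.12 kips; interior l_c = 4 − 1.25 = 2.75 → r_n = 87.75 kips.
  R_n,bearing = 2·73.12 + 2·87.75 = 321.8 kips → 0.75 × 321.8 = 241 kips.
Bolt shear governs: 203 kips.

203 kips (bolt shear governs)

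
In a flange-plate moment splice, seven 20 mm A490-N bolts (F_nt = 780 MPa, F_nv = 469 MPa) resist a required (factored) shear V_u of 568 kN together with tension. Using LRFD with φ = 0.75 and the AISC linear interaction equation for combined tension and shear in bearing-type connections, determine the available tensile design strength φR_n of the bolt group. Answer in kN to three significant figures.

728 kN

A_b = π·20²/4 = 314.2 mm²; f_rv = 568 × 1000 / (7 × 314.2) = 258.3 MPa.
F'_nt = 1.3 F_nt − (F_nt / φF_nv) f_rv = 1.3·780 − (780/(0.75·469))·258.3 = 441.3 MPa, capped at F_nt → F'_nt = 441.3 MPa.
R_n = F'_nt · A_b · n = 441.3 × 314.2 × 7 / 1000 = 970.4 kN.
Design strength φR_n = 0.75 × 970.4 = 728 kN.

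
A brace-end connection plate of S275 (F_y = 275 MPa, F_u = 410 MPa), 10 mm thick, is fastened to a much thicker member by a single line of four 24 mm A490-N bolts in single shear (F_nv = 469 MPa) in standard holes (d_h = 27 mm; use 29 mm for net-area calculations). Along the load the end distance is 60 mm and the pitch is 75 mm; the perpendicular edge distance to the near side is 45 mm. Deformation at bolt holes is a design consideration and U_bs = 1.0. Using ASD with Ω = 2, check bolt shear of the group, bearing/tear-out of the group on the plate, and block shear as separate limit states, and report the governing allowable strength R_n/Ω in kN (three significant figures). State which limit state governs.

Bolt shear: A_b = π·24²/4 = 452.4 mm²; R_n = 469 × 452.4 × 4 × 1 / 1000 = 848.7 kN → 848.7 / 2 = 424 kN.
Bearing: edge l_c = 46.5, r_n = 228.8 kN; interior l_c = 48, r_n = 236.2 kN; R_n = 228.8 + 3·236.2 = 937.3 kN → 469 kN.
Block shear: A_gv = 2850, A_nv = 1835, A_nt = 305 mm²; R_n = min(0.6F_uA_nv, 0.6F_yA_gv) + U_bs·F_u·A_nt = 576.5 kN → 288 kN.
Block shear governs: 288 kN.

288 kN (block shear governs)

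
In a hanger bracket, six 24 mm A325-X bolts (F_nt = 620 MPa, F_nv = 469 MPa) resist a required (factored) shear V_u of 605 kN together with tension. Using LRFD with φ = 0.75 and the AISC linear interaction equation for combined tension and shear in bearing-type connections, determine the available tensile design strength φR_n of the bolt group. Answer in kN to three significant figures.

A_b = π·24²/4 = 452.4 mm²; f_rv = 605 × 1000 / (6 × 452.4) = 222.9 MPa.
F'_nt = 1.3 F_nt − (F_nt / φF_nv) f_rv = 1.3·620 − (620/(0.75·469))·222.9 = 413.1 MPa, capped at F_nt → F'_nt = 413.1 MPa.
R_n = F'_nt · A_b · n = 413.1 × 452.4 × 6 / 1000 = 1121 kN.
Design strength φR_n = 0.75 × 1121 = 841 kN.

841 kN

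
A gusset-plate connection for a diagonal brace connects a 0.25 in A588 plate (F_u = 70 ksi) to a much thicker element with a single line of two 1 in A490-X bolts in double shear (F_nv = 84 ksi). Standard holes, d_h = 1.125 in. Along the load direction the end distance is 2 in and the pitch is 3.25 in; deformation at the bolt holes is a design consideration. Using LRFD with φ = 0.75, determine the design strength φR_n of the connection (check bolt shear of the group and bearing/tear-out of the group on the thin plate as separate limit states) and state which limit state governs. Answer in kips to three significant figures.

Bolt shear: A_b = π·1²/4 = 0.7854 in²; R_n = 84 × 0.7854 × 2 × 2 = 263.9 kips → 0.75 × 263.9 = 198 kips.
Bearing (1.2 l_c t F_u ≤ 2.4 d t F_u): upper limit = 2.4·1·0.25·70 = 42 kips.
  Edge l_c = 2 − 1.125/2 = 1.438 → r_n = 30.19 kips; interior l_c = 3.25 − 1.125 = 2.125 → r_n = 42 kips.
  R_n,bearing = 1·30.19 + 1·42 = 72.19 kips → 0.75 × 72.19 = 54.1 kips.
Bearing governs: 54.1 kips.

54.1 kips (bearing governs)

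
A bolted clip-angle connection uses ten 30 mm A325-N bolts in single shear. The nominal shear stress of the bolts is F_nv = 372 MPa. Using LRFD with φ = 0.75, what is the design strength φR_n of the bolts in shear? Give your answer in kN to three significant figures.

A_b = π × 30² / 4 = 706.9 mm².
R_n = F_nv · A_b · n · n_s = 372 × 706.9 × 10 × 1 / 1000 = 2630 kN.
Design strength φR_n = 0.75 × 2630 = 1970 kN.

1970 kN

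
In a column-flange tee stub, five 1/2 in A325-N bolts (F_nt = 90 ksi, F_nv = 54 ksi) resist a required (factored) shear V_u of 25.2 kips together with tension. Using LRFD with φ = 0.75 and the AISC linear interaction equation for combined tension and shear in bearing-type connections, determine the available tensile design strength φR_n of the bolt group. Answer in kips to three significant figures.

A_b = π·0.5²/4 = 0.1963 in²; f_rv = 25.2 / (5 × 0.1963) = 25.67 ksi.
F'_nt = 1.3 F_nt − (F_nt / φF_nv) f_rv = 1.3·90 − (90/(0.75·54))·25.67 = 59.96 ksi, capped at F_nt → F'_nt = 59.96 ksi.
R_n = F'_nt · A_b · n = 59.96 × 0.1963 × 5 = 58.86 kips.
Design strength φR_n = 0.75 × 58.86 = 44.1 kips.

44.1 kips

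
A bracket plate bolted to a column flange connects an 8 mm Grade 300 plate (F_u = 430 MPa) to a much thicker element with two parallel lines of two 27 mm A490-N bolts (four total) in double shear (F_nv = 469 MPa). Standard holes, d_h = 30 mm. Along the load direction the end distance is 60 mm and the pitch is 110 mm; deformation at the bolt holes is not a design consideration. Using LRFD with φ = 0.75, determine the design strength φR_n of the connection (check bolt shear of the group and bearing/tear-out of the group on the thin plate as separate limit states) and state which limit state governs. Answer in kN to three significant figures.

Bolt shear: A_b = π·27²/4 = 572.6 mm²; R_n = 469 × 572.6 × 4 × 2 / 1000 = 2148 kN → 0.75 × 2148 = 1610 kN.
Bearing (1.5 l_c t F_u ≤ 3.0 d t F_u): upper limit = 3.0·27·8·430 / 1000 = 278.6 kN.
  Edge l_c = 60 − 30/2 = 45 → r_n = 232.2 kN; interior l_c = 110 − 30 = 80 → r_n = 278.6 kN.
  R_n,bearing = 2·232.2 + 2·278.6 = 1022 kN → 0.75 × 1022 = 766 kN.
Bearing governs: 766 kN.

766 kN (bearing governs)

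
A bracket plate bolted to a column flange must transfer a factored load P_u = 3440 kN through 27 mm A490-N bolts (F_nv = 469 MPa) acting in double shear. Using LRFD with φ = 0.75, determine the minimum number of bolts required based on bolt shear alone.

9 bolts

A_b = π·27²/4 = 572.6 mm².
Per-bolt design strength φR_n = 0.75 × 469 × 572.6 × 2 / 1000 = 402.8 kN.
n ≥ 3440 / 402.8 = 8.54 → use 9 bolts.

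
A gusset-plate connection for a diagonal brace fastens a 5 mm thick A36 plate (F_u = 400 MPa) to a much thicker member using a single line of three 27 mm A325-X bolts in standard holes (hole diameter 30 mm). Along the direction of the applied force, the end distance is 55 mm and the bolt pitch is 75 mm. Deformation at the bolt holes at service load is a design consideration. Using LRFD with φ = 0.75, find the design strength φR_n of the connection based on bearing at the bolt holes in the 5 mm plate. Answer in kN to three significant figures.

Per bolt r_n = 1.2 l_c t F_u ≤ 2.4 d t F_u; upper limit = 2.4 × 27 × 5 × 400 / 1000 = 129.6 kN.
Edge bolt: l_c = 55 − 30/2 = 40 mm → 1.2 × 40 × 5 × 400 / 1000 = 96 → r_n = 96 kN.
Interior bolts: l_c = 75 − 30 = 45 mm → 1.2 × 45 × 5 × 400 / 1000 = 108 → r_n = 108 kN.
R_n = 1 × 96 + 2 × 108 = 312 kN.
Design strength φR_n = 0.75 × 312 = 234 kN.

234 kN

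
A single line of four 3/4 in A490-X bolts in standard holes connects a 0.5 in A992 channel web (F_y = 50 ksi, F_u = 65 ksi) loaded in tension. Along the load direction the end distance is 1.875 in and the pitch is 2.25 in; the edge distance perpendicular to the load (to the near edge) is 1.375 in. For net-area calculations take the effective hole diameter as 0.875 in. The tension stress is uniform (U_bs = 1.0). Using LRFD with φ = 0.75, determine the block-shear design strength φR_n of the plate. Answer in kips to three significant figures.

104 kips

Shear plane L_v = 1.875 + 3·2.25 = 8.625 in; A_gv = 8.625 × 0.5 = 4.312 in².
A_nv = (8.625 − 3.5·0.875) × 0.5 = 2.781 in².
A_nt = (1.375 − 0.5·0.875) × 0.5 = 0.4688 in².
0.6 F_u A_nv = 108.5 kips; 0.6 F_y A_gv = 129.4 kips → shear rupture governs the shear term.
R_n = 108.5 + 1.0 × 65 × 0.4688 = 138.9 kips.
Design strength φR_n = 0.75 × 138.9 = 104 kips.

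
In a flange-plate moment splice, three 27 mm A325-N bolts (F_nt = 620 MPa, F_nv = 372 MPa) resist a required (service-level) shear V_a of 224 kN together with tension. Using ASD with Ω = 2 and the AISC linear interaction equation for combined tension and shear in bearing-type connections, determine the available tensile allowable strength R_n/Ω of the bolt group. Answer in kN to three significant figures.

319 kN

A_b = π·27²/4 = 572.6 mm²; f_rv = 224 × 1000 / (3 × 572.6) = 130.4 MPa.
F'_nt = 1.3 F_nt − (Ω F_nt / F_nv) f_rv = 1.3·620 − (2·620/372)·130.4 = 371.3 MPa, capped at F_nt → F'_nt = 371.3 MPa.
R_n = F'_nt · A_b · n = 371.3 × 572.6 × 3 / 1000 = 637.8 kN.
Allowable strength R_n/Ω = 637.8 / 2 = 319 kN.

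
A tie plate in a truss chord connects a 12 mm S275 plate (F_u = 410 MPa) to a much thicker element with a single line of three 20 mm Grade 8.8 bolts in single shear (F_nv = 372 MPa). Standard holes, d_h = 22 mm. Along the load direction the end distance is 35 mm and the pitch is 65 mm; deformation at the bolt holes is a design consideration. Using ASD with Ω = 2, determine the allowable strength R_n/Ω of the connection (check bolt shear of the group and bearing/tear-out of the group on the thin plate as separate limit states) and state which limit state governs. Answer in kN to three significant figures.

175 kN (bolt shear governs)

Bolt shear: A_b = π·20²/4 = 314.2 mm²; R_n = 372 × 314.2 × 3 × 1 / 1000 = 350.6 kN → 350.6 / 2 = 175 kN.
Bearing (1.2 l_c t F_u ≤ 2.4 d t F_u): upper limit = 2.4·20·12·410 / 1000 = 236.2 kN.
  Edge l_c = 35 − 22/2 = 24 → r_n = 141.7 kN; interior l_c = 65 − 22 = 43 → r_n = 236.2 kN.
  R_n,bearing = 1·141.7 + 2·236.2 = 614 kN → 614 / 2 = 307 kN.
Bolt shear governs: 175 kN.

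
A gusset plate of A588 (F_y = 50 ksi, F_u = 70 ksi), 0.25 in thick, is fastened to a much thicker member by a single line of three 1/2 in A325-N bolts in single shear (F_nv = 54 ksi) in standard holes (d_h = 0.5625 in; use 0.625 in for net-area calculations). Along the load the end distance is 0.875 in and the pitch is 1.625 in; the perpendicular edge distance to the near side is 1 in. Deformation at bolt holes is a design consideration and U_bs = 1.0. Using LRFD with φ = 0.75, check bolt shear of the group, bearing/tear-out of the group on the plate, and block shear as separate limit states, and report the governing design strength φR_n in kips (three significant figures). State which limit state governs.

23.9 kips (bolt shear governs)

Bolt shear: A_b = π·0.5²/4 = 0.1963 in²; R_n = 54 × 0.1963 × 3 × 1 = 31.81 kips → 0.75 × 31.81 = 23.9 kips.
Bearing: edge l_c = 0.5938, r_n = 12.47 kips; interior l_c = 1.062, r_n = 21 kips; R_n = 12.47 + 2·21 = 54.47 kips → 40.9 kips.
Block shear: A_gv = 1.031, A_nv = 0.6406, A_nt = 0.1719 in²; R_n = min(0.6F_uA_nv, 0.6F_yA_gv) + U_bs·F_u·A_nt = 38.94 kips → 29.2 kips.
Bolt shear governs: 23.9 kips.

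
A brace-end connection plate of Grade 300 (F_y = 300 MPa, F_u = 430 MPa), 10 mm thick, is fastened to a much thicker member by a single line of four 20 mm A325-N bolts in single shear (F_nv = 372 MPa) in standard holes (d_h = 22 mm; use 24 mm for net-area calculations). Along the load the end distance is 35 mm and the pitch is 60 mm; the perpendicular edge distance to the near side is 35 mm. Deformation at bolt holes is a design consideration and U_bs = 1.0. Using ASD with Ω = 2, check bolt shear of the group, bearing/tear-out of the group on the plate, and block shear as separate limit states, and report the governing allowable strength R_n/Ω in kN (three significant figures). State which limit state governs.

218 kN (block shear governs)

Bolt shear: A_b = π·20²/4 = 314.2 mm²; R_n = 372 × 314.2 × 4 × 1 / 1000 = 467.5 kN → 467.5 / 2 = 234 kN.
Bearing: edge l_c = 24, r_n = 123.8 kN; interior l_c = 38, r_n = 196.1 kN; R_n = 123.8 + 3·196.1 = 712.1 kN → 356 kN.
Block shear: A_gv = 2150, A_nv = 1310, A_nt = 230 mm²; R_n = min(0.6F_uA_nv, 0.6F_yA_gv) + U_bs·F_u·A_nt = 436.9 kN → 218 kN.
Block shear governs: 218 kN.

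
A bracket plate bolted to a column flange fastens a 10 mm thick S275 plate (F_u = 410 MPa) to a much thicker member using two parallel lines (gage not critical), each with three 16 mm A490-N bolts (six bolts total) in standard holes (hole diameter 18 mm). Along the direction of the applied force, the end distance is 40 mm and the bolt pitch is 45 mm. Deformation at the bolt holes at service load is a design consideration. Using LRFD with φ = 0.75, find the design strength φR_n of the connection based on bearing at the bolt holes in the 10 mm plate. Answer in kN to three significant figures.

Per bolt r_n = 1.2 l_c t F_u ≤ 2.4 d t F_u; upper limit = 2.4 × 16 × 10 × 410 / 1000 = 157.4 kN.
Edge bolt: l_c = 40 − 18/2 = 31 mm → 1.2 × 31 × 10 × 410 / 1000 = 152.5 → r_n = 152.5 kN.
Interior bolts: l_c = 45 − 18 = 27 mm → 1.2 × 27 × 10 × 410 / 1000 = 132.8 → r_n = 132.8 kN.
R_n = 2 × 152.5 + 4 × 132.8 = 836.4 kN.
Design strength φR_n = 0.75 × 836.4 = 627 kN.

627 kN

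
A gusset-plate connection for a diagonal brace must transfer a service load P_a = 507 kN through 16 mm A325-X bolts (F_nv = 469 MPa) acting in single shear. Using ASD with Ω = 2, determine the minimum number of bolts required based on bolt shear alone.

A_b = π·16²/4 = 201.1 mm².
Per-bolt allowable strength R_n/Ω = 469 × 201.1 × 1 / 1000 / 2 = 47.15 kN.
n ≥ 507 / 47.15 = 10.75 → use 11 bolts.

11 bolts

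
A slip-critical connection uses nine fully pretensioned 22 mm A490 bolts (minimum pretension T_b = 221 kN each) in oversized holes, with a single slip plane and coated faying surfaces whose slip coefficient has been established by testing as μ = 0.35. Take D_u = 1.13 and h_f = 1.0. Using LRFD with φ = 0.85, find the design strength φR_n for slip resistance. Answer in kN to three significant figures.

669 kN

R_n = μ · D_u · h_f · T_b · n_s · n_b = 0.35 × 1.13 × 1.0 × 221 × 1 × 9 = 786.6 kN.
Design strength φR_n = 0.85 × 786.6 = 669 kN.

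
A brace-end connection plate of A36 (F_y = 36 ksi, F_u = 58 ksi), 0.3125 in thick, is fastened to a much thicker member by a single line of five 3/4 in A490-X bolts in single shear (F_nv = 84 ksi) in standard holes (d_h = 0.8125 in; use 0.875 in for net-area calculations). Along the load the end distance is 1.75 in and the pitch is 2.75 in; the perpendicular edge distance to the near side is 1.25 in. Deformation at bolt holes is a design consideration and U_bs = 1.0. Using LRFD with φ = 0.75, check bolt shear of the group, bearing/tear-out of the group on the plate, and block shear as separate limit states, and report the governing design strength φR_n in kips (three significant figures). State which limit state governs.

75.6 kips (block shear governs)

Bolt shear: A_b = π·0.75²/4 = 0.4418 in²; R_n = 84 × 0.4418 × 5 × 1 = 185.6 kips → 0.75 × 185.6 = 139 kips.
Bearing: edge l_c = 1.344, r_n = 29.23 kips; interior l_c = 1.938, r_n = 32.62 kips; R_n = 29.23 + 4·32.62 = 159.7 kips → 120 kips.
Block shear: A_gv = 3.984, A_nv = 2.754, A_nt = 0.2539 in²; R_n = min(0.6F_uA_nv, 0.6F_yA_gv) + U_bs·F_u·A_nt = 100.8 kips → 75.6 kips.
Block shear governs: 75.6 kips.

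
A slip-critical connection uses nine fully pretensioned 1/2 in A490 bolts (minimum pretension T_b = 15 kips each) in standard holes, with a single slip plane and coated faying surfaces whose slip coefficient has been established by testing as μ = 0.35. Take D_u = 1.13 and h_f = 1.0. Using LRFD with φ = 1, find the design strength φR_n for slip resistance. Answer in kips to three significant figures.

R_n = μ · D_u · h_f · T_b · n_s · n_b = 0.35 × 1.13 × 1.0 × 15 × 1 × 9 = 53.39 kips.
Design strength φR_n = 1 × 53.39 = 53.4 kips.

53.4 kips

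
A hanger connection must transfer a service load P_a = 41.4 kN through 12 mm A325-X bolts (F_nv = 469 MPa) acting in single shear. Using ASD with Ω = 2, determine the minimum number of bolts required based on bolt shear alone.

A_b = π·12²/4 = 113.1 mm².
Per-bolt allowable strength R_n/Ω = 469 × 113.1 × 1 / 1000 / 2 = 26.52 kN.
n ≥ 41.4 / 26.52 = 1.561 → use 2 bolts.

2 bolts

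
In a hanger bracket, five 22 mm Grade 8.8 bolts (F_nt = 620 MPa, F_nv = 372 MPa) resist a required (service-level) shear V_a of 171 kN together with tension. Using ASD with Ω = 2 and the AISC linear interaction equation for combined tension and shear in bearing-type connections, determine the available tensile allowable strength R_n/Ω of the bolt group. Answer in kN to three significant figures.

A_b = π·22²/4 = 380.1 mm²; f_rv = 171 × 1000 / (5 × 380.1) = 89.97 MPa.
F'_nt = 1.3 F_nt − (Ω F_nt / F_nv) f_rv = 1.3·620 − (2·620/372)·89.97 = 506.1 MPa, capped at F_nt → F'_nt = 506.1 MPa.
R_n = F'_nt · A_b · n = 506.1 × 380.1 × 5 / 1000 = 961.9 kN.
Allowable strength R_n/Ω = 961.9 / 2 = 481 kN.

481 kN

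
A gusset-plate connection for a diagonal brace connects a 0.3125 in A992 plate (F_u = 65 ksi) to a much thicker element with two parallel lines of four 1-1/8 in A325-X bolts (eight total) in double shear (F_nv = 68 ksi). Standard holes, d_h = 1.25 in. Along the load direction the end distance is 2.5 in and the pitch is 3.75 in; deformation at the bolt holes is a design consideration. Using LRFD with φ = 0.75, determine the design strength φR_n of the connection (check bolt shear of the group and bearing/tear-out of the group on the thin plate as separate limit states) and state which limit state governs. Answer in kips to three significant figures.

315 kips (bearing governs)

Bolt shear: A_b = π·1.125²/4 = 0.994 in²; R_n = 68 × 0.994 × 8 × 2 = 1081 kips → 0.75 × 1081 = 811 kips.
Bearing (1.2 l_c t F_u ≤ 2.4 d t F_u): upper limit = 2.4·1.125·0.3125·65 = 54.84 kips.
  Edge l_c = 2.5 − 1.25/2 = 1.875 → r_n = 45.7 kips; interior l_c = 3.75 − 1.25 = 2.5 → r_n = 54.84 kips.
  R_n,bearing = 2·45.7 + 6·54.84 = 420.5 kips → 0.75 × 420.5 = 315 kips.
Bearing governs: 315 kips.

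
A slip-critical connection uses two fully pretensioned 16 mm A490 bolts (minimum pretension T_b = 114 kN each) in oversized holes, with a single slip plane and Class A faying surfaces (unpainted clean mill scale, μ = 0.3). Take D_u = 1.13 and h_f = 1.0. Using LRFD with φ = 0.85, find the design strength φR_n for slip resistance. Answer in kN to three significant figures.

R_n = μ · D_u · h_f · T_b · n_s · n_b = 0.3 × 1.13 × 1.0 × 114 × 1 × 2 = 77.29 kN.
Design strength φR_n = 0.85 × 77.29 = 65.7 kN.

65.7 kN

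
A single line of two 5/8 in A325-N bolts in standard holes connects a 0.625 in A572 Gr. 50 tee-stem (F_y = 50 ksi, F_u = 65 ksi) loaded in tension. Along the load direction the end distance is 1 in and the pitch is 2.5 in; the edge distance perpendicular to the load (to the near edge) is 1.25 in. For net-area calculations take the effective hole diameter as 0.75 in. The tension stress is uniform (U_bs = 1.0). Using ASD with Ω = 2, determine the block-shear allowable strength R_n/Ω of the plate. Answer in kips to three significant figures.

Shear plane L_v = 1 + 1·2.5 = 3.5 in; A_gv = 3.5 × 0.625 = 2.188 in².
A_nv = (3.5 − 1.5·0.75) × 0.625 = 1.484 in².
A_nt = (1.25 − 0.5·0.75) × 0.625 = 0.5469 in².
0.6 F_u A_nv = 57.89 kips; 0.6 F_y A_gv = 65.62 kips → shear rupture governs the shear term.
R_n = 57.89 + 1.0 × 65 × 0.5469 = 93.44 kips.
Allowable strength R_n/Ω = 93.44 / 2 = 46.7 kips.

46.7 kips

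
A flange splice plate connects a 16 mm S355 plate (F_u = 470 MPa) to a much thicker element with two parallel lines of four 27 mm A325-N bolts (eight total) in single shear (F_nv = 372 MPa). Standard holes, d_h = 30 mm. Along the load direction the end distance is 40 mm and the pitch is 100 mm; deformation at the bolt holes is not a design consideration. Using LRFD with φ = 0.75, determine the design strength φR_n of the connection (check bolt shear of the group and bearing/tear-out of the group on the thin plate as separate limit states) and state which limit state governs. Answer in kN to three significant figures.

1280 kN (bolt shear governs)

Bolt shear: A_b = π·27²/4 = 572.6 mm²; R_n = 372 × 572.6 × 8 × 1 / 1000 = 1704 kN → 0.75 × 1704 = 1280 kN.
Bearing (1.5 l_c t F_u ≤ 3.0 d t F_u): upper limit = 3.0·27·16·470 / 1000 = 609.1 kN.
  Edge l_c = 40 − 30/2 = 25 → r_n = 282 kN; interior l_c = 100 − 30 = 70 → r_n = 609.1 kN.
  R_n,bearing = 2·282 + 6·609.1 = 4219 kN → 0.75 × 4219 = 3160 kN.
Bolt shear governs: 1280 kN.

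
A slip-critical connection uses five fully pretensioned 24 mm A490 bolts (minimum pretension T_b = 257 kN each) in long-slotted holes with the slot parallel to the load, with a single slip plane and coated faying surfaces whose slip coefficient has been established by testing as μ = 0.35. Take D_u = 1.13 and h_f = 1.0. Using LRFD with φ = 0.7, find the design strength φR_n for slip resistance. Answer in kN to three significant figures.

R_n = μ · D_u · h_f · T_b · n_s · n_b = 0.35 × 1.13 × 1.0 × 257 × 1 × 5 = 508.2 kN.
Design strength φR_n = 0.7 × 508.2 = 356 kN.

356 kN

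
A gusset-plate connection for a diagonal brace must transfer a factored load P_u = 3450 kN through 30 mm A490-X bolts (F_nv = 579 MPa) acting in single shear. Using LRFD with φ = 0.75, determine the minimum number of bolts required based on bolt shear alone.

A_b = π·30²/4 = 706.9 mm².
Per-bolt design strength φR_n = 0.75 × 579 × 706.9 × 1 / 1000 = 307 kN.
n ≥ 3450 / 307 = 11.24 → use 12 bolts.

12 bolts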